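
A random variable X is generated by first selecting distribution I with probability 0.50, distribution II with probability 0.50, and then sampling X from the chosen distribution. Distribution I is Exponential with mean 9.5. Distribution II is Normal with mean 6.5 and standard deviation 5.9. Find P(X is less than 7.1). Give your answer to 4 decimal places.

0.5334

Conditional on each component, P(X < 7.1): I: 0.526389; II: 0.540501.
By total probability, P(X < 7.1) = 0.5·0.526389 + 0.5·0.540501 = 0.533445.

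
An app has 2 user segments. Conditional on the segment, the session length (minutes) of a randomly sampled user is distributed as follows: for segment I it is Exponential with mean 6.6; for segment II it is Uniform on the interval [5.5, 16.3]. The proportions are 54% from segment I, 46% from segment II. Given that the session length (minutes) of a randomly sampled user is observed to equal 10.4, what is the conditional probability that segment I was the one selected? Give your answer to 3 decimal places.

Likelihoods f(10.4 | ·): I: 0.031341; II: 0.0925926.
Posterior ∝ prior × likelihood. Numerator for I: 0.54·0.031341 = 0.0169242.
Normalizing constant: 0.54·0.031341 + 0.46·0.0925926 = 0.0595167.
P(I | observation) = 0.0169242 / 0.0595167 = 0.28436.

0.284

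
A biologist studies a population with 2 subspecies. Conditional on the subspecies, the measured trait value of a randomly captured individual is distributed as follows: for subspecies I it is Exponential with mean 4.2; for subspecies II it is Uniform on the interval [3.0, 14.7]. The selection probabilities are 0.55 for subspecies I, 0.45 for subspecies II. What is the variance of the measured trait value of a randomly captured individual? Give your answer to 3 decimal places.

Per component, I: μ=4.2, E[X²]=35.28; II: μ=8.85, E[X²]=89.73.
E[X] = 0.55·4.2 + 0.45·8.85 = 6.2925.
E[X²] = 0.55·35.28 + 0.45·89.73 = 59.7825.
Var(X) = E[X²] − (E[X])² = 59.7825 − 39.5956 = 20.1869.

20.187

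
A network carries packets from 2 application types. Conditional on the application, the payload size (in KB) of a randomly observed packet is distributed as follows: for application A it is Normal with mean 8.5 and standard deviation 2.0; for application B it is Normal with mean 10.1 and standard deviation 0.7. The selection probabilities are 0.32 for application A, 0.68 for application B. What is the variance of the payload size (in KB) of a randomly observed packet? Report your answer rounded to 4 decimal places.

Per component, A: μ=8.5, E[X²]=76.25; B: μ=10.1, E[X²]=102.5.
E[X] = 0.32·8.5 + 0.68·10.1 = 9.588.
E[X²] = 0.32·76.25 + 0.68·102.5 = 94.1.
Var(X) = E[X²] − (E[X])² = 94.1 − 91.9297 = 2.17026.

2.1703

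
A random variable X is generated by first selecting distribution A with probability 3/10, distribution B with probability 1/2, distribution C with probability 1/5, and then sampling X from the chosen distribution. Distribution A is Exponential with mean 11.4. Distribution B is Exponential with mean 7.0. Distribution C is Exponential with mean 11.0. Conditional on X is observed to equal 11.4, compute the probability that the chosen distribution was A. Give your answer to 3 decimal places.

Likelihoods f(11.4 | ·): A: 0.0322701; B: 0.02803; C: 0.0322493.
Posterior ∝ prior × likelihood. Numerator for A: 0.3·0.0322701 = 0.00968104.
Normalizing constant: 0.3·0.0322701 + 0.5·0.02803 + 0.2·0.0322493 = 0.0301459.
P(A | observation) = 0.00968104 / 0.0301459 = 0.32114.

0.321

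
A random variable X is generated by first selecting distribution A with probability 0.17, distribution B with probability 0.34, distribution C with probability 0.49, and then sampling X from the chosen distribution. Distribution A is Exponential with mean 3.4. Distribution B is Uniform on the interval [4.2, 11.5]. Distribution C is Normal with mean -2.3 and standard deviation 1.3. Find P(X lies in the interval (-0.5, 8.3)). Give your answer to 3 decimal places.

Conditional on each component, P(-0.5 < X < 8.3): A: 0.912942; B: 0.561644; C: 0.0830851.
By total probability, P(-0.5 < X < 8.3) = 0.17·0.912942 + 0.34·0.561644 + 0.49·0.0830851 = 0.386871.

0.387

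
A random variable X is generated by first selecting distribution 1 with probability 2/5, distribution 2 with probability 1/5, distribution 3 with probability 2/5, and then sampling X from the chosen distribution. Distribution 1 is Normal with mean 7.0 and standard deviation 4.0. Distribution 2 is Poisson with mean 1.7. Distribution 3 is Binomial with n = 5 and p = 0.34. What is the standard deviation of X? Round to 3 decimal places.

Per component, 1: μ=7, E[X²]=65; 2: μ=1.7, E[X²]=4.59; 3: μ=1.7, E[X²]=4.012.
E[X] = 0.4·7 + 0.2·1.7 + 0.4·1.7 = 3.82.
E[X²] = 0.4·65 + 0.2·4.59 + 0.4·4.012 = 28.5228.
Var(X) = E[X²] − (E[X])² = 28.5228 − 14.5924 = 13.9304.
SD(X) = √13.9304 = 3.73235.

3.732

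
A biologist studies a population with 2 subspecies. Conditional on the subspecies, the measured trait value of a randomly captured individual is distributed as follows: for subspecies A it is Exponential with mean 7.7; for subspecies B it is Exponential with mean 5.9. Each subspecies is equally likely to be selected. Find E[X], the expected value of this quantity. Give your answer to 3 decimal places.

6.800

Component means — A: 7.7; B: 5.9.
E[X] = 0.5·7.7 + 0.5·5.9 = 6.8.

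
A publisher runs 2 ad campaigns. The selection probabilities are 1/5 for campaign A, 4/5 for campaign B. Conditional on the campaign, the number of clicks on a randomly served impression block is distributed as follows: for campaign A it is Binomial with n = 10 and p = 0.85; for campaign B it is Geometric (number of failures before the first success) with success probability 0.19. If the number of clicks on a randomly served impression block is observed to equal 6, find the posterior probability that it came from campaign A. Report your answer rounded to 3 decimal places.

0.157

Likelihoods P(X=6 | ·): A: 0.0400957; B: 0.0536616.
Posterior ∝ prior × likelihood. Numerator for A: 0.2·0.0400957 = 0.00801914.
Normalizing constant: 0.2·0.0400957 + 0.8·0.0536616 = 0.0509484.
P(A | observation) = 0.00801914 / 0.0509484 = 0.157397.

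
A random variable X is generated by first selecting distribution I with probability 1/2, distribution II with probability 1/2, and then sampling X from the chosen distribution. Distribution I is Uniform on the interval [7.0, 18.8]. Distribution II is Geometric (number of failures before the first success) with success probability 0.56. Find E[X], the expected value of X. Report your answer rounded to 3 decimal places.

6.843

Component means — I: 12.9; II: 0.785714.
E[X] = 0.5·12.9 + 0.5·0.785714 = 6.84286.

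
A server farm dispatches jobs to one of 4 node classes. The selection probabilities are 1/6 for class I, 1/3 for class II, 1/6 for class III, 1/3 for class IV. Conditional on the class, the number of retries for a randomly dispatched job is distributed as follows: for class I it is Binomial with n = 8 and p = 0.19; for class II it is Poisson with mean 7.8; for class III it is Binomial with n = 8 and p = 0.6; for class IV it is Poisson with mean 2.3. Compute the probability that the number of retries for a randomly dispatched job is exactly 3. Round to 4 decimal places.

0.1215

Conditional on each class, P(X = 3): I: 0.133929; II: 0.0324068; III: 0.123863; IV: 0.203308.
By total probability, P(X = 3) = 0.166667·0.133929 + 0.333333·0.0324068 + 0.166667·0.123863 + 0.333333·0.203308 = 0.121537.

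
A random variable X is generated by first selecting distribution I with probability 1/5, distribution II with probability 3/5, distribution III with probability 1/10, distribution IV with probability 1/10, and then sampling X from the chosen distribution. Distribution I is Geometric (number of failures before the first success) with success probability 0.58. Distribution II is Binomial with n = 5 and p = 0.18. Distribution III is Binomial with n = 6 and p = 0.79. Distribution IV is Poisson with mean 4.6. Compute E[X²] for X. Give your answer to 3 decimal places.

6.206

For each component E[X²] = Var + (mean)², giving I: 1.77289; II: 1.548; III: 23.463; IV: 25.76.
Overall E[X²] = 0.2·1.77289 + 0.6·1.548 + 0.1·23.463 + 0.1·25.76 = 6.20568.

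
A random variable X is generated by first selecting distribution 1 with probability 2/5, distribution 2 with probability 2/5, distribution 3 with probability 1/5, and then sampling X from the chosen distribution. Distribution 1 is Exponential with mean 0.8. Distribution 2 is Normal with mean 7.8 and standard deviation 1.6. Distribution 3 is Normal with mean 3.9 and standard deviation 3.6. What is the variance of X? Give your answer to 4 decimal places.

13.6976

Per component, 1: μ=0.8, E[X²]=1.28; 2: μ=7.8, E[X²]=63.4; 3: μ=3.9, E[X²]=28.17.
E[X] = 0.4·0.8 + 0.4·7.8 + 0.2·3.9 = 4.22.
E[X²] = 0.4·1.28 + 0.4·63.4 + 0.2·28.17 = 31.506.
Var(X) = E[X²] − (E[X])² = 31.506 − 17.8084 = 13.6976.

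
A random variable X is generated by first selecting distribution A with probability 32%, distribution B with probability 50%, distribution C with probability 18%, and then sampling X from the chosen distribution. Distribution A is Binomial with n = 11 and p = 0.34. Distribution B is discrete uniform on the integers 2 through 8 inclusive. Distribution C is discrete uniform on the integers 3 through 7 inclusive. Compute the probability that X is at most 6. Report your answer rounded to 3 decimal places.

Conditional on each component, P(X ≤ 6): A: 0.957029; B: 0.714286; C: 0.8.
By total probability, P(X ≤ 6) = 0.32·0.957029 + 0.5·0.714286 + 0.18·0.8 = 0.807392.

0.807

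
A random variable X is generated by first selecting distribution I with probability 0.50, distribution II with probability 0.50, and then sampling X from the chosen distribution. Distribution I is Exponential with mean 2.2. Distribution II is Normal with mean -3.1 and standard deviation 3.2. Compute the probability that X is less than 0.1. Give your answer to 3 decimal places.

Conditional on each component, P(X < 0.1): I: 0.044437; II: 0.841345.
By total probability, P(X < 0.1) = 0.5·0.044437 + 0.5·0.841345 = 0.442891.

0.443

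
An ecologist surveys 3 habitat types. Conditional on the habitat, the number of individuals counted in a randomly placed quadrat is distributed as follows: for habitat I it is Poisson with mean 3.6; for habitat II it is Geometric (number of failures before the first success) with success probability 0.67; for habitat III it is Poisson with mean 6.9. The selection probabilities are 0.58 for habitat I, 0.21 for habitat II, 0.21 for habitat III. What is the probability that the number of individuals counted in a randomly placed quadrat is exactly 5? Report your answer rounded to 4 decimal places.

Conditional on each habitat, P(X = 5): I: 0.13768; II: 0.00262207; III: 0.131351.
By total probability, P(X = 5) = 0.58·0.13768 + 0.21·0.00262207 + 0.21·0.131351 = 0.107989.

0.1080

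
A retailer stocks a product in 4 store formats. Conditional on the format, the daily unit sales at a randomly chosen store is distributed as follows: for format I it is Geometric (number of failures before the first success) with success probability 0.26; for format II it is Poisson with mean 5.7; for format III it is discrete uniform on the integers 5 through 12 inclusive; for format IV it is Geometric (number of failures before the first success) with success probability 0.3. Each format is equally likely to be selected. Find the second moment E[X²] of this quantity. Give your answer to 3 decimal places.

For each component E[X²] = Var + (mean)², giving I: 19.0473; II: 38.19; III: 77.5; IV: 13.2222.
Overall E[X²] = 0.25·19.0473 + 0.25·38.19 + 0.25·77.5 + 0.25·13.2222 = 36.9899.

36.990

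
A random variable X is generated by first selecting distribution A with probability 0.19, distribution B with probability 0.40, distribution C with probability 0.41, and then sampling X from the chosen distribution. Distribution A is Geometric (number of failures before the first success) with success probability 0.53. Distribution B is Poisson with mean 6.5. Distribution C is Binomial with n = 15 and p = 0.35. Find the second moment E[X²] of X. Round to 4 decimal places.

For each component E[X²] = Var + (mean)², giving A: 2.45959; B: 48.75; C: 30.975.
Overall E[X²] = 0.19·2.45959 + 0.4·48.75 + 0.41·30.975 = 32.6671.

32.6671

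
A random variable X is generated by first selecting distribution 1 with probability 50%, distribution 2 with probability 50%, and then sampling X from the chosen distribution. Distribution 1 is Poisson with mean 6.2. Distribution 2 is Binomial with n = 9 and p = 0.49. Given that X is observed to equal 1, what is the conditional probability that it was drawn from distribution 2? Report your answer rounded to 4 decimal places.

0.6160

Likelihoods P(X=1 | ·): 1: 0.0125825; 2: 0.0201837.
Posterior ∝ prior × likelihood. Numerator for 2: 0.5·0.0201837 = 0.0100918.
Normalizing constant: 0.5·0.0125825 + 0.5·0.0201837 = 0.0163831.
P(2 | observation) = 0.0100918 / 0.0163831 = 0.615992.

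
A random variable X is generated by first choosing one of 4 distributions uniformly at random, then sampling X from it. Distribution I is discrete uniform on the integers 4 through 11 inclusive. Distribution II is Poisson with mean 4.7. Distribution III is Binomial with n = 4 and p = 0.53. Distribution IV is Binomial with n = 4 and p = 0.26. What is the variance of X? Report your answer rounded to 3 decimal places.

9.162

Per component, I: μ=7.5, E[X²]=61.5; II: μ=4.7, E[X²]=26.79; III: μ=2.12, E[X²]=5.4908; IV: μ=1.04, E[X²]=1.8512.
E[X] = 0.25·7.5 + 0.25·4.7 + 0.25·2.12 + 0.25·1.04 = 3.84.
E[X²] = 0.25·61.5 + 0.25·26.79 + 0.25·5.4908 + 0.25·1.8512 = 23.908.
Var(X) = E[X²] − (E[X])² = 23.908 − 14.7456 = 9.1624.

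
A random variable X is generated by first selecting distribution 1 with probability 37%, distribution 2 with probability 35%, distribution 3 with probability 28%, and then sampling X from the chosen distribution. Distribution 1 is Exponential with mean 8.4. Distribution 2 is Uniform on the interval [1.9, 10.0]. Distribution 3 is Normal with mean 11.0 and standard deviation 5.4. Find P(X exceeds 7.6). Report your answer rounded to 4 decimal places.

0.4594

Conditional on each component, P(X > 7.6): 1: 0.404638; 2: 0.296296; 3: 0.735532.
By total probability, P(X > 7.6) = 0.37·0.404638 + 0.35·0.296296 + 0.28·0.735532 = 0.459369.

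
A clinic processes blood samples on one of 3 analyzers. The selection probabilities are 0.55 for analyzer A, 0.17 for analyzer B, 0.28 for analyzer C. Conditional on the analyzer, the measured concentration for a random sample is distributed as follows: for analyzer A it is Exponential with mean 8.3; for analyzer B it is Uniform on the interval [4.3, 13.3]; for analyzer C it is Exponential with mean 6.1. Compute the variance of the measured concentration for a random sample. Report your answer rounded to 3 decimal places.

Per component, A: μ=8.3, E[X²]=137.78; B: μ=8.8, E[X²]=84.19; C: μ=6.1, E[X²]=74.42.
E[X] = 0.55·8.3 + 0.17·8.8 + 0.28·6.1 = 7.769.
E[X²] = 0.55·137.78 + 0.17·84.19 + 0.28·74.42 = 110.929.
Var(X) = E[X²] − (E[X])² = 110.929 − 60.3574 = 50.5715.

50.572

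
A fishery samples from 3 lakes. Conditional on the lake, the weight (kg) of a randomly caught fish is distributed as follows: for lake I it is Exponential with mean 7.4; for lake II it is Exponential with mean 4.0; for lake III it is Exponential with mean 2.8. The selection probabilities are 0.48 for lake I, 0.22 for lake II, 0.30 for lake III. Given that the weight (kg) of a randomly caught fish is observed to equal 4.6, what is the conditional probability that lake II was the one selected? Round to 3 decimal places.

Likelihoods f(4.6 | ·): I: 0.0725774; II: 0.0791592; III: 0.0690809.
Posterior ∝ prior × likelihood. Numerator for II: 0.22·0.0791592 = 0.017415.
Normalizing constant: 0.48·0.0725774 + 0.22·0.0791592 + 0.3·0.0690809 = 0.0729765.
P(II | observation) = 0.017415 / 0.0729765 = 0.238639.

0.239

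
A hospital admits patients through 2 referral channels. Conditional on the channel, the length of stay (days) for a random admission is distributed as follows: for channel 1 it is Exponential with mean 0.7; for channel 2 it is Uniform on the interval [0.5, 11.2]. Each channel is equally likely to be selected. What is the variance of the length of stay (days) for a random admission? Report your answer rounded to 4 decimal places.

Per component, 1: μ=0.7, E[X²]=0.98; 2: μ=5.85, E[X²]=43.7633.
E[X] = 0.5·0.7 + 0.5·5.85 = 3.275.
E[X²] = 0.5·0.98 + 0.5·43.7633 = 22.3717.
Var(X) = E[X²] − (E[X])² = 22.3717 − 10.7256 = 11.646.

11.6460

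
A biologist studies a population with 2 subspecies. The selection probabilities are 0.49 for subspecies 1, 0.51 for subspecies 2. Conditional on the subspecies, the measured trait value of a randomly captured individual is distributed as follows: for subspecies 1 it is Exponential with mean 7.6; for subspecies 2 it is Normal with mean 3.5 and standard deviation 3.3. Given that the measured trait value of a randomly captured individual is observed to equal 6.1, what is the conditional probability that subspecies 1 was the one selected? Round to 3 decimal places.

Likelihoods f(6.1 | ·): 1: 0.0589669; 2: 0.0886342.
Posterior ∝ prior × likelihood. Numerator for 1: 0.49·0.0589669 = 0.0288938.
Normalizing constant: 0.49·0.0589669 + 0.51·0.0886342 = 0.0740972.
P(1 | observation) = 0.0288938 / 0.0740972 = 0.389944.

0.390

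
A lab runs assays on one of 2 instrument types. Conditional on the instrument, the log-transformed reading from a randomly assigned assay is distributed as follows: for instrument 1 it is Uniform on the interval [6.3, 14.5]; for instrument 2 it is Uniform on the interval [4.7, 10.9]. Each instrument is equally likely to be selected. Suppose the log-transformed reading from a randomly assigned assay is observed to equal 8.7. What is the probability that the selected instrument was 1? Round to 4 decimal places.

Likelihoods f(8.7 | ·): 1: 0.121951; 2: 0.16129.
Posterior ∝ prior × likelihood. Numerator for 1: 0.5·0.121951 = 0.0609756.
Normalizing constant: 0.5·0.121951 + 0.5·0.16129 = 0.141621.
P(1 | observation) = 0.0609756 / 0.141621 = 0.430556.

0.4306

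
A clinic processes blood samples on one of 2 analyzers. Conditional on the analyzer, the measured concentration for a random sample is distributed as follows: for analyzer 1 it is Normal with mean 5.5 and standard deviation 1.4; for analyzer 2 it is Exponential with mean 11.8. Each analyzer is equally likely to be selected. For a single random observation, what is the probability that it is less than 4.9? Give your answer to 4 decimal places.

Conditional on each analyzer, P(X < 4.9): 1: 0.334118; 2: 0.339828.
By total probability, P(X < 4.9) = 0.5·0.334118 + 0.5·0.339828 = 0.336973.

0.3370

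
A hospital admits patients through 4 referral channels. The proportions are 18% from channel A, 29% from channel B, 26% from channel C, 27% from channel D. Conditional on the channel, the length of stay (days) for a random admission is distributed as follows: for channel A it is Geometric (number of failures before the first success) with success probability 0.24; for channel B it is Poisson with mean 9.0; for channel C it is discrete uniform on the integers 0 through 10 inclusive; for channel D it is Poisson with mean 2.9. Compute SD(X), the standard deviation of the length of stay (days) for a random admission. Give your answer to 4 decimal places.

Per component, A: μ=3.16667, E[X²]=23.2222; B: μ=9, E[X²]=90; C: μ=5, E[X²]=35; D: μ=2.9, E[X²]=11.31.
E[X] = 0.18·3.16667 + 0.29·9 + 0.26·5 + 0.27·2.9 = 5.263.
E[X²] = 0.18·23.2222 + 0.29·90 + 0.26·35 + 0.27·11.31 = 42.4337.
Var(X) = E[X²] − (E[X])² = 42.4337 − 27.6992 = 14.7345.
SD(X) = √14.7345 = 3.83856.

3.8386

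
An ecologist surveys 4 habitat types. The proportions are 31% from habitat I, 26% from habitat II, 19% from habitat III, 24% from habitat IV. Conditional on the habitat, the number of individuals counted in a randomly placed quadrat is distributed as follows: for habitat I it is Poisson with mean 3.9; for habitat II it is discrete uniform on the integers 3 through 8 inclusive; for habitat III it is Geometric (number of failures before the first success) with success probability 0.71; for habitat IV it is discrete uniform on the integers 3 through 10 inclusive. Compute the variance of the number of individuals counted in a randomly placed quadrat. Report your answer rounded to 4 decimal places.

Per component, I: μ=3.9, E[X²]=19.11; II: μ=5.5, E[X²]=33.1667; III: μ=0.408451, E[X²]=0.742115; IV: μ=6.5, E[X²]=47.5.
E[X] = 0.31·3.9 + 0.26·5.5 + 0.19·0.408451 + 0.24·6.5 = 4.27661.
E[X²] = 0.31·19.11 + 0.26·33.1667 + 0.19·0.742115 + 0.24·47.5 = 26.0884.
Var(X) = E[X²] − (E[X])² = 26.0884 − 18.2894 = 7.79908.

7.7991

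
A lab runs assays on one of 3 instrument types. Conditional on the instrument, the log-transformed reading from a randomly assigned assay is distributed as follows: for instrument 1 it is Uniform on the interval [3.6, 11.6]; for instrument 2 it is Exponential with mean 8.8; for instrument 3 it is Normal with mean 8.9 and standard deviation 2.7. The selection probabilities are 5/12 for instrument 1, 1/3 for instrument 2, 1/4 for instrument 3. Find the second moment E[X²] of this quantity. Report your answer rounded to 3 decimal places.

For each component E[X²] = Var + (mean)², giving 1: 63.0933; 2: 154.88; 3: 86.5.
Overall E[X²] = 0.416667·63.0933 + 0.333333·154.88 + 0.25·86.5 = 99.5406.

99.541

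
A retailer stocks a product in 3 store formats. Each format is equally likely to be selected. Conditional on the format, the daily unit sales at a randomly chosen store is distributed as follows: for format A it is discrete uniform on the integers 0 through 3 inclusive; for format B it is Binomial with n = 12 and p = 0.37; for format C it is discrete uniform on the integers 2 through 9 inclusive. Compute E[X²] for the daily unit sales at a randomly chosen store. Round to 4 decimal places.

20.5036

For each component E[X²] = Var + (mean)², giving A: 3.5; B: 22.5108; C: 35.5.
Overall E[X²] = 0.333333·3.5 + 0.333333·22.5108 + 0.333333·35.5 = 20.5036.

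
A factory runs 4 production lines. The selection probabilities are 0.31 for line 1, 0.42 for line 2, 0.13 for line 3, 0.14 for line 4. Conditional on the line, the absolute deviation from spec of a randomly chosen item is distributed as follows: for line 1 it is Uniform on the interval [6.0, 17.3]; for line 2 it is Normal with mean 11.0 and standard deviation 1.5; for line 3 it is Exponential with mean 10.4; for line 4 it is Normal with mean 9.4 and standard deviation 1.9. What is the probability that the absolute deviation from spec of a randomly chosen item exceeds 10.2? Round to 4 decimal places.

0.5860

Conditional on each line, P(X > 10.2): 1: 0.628319; 2: 0.703099; 3: 0.375023; 4: 0.336858.
By total probability, P(X > 10.2) = 0.31·0.628319 + 0.42·0.703099 + 0.13·0.375023 + 0.14·0.336858 = 0.585993.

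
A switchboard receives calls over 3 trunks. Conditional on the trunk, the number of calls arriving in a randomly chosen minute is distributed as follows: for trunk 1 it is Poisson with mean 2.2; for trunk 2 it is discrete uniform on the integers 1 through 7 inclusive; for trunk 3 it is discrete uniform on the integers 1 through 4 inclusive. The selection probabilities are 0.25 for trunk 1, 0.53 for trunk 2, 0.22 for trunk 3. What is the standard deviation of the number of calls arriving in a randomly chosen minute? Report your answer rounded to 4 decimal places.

Per component, 1: μ=2.2, E[X²]=7.04; 2: μ=4, E[X²]=20; 3: μ=2.5, E[X²]=7.5.
E[X] = 0.25·2.2 + 0.53·4 + 0.22·2.5 = 3.22.
E[X²] = 0.25·7.04 + 0.53·20 + 0.22·7.5 = 14.01.
Var(X) = E[X²] − (E[X])² = 14.01 − 10.3684 = 3.6416.
SD(X) = √3.6416 = 1.9083.

1.9083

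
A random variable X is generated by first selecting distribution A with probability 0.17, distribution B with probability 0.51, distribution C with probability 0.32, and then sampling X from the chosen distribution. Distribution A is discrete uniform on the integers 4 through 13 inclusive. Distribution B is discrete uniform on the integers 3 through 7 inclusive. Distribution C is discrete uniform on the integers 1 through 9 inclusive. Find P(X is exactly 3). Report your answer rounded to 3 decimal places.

Conditional on each component, P(X = 3): A: 0; B: 0.2; C: 0.111111.
By total probability, P(X = 3) = 0.17·0 + 0.51·0.2 + 0.32·0.111111 = 0.137556.

0.138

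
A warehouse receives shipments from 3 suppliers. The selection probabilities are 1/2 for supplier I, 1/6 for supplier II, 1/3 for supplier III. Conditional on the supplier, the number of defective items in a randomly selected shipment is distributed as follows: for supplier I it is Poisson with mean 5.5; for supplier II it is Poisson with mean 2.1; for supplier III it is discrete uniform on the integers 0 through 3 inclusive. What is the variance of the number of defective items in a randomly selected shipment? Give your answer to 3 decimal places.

7.167

Per component, I: μ=5.5, E[X²]=35.75; II: μ=2.1, E[X²]=6.51; III: μ=1.5, E[X²]=3.5.
E[X] = 0.5·5.5 + 0.166667·2.1 + 0.333333·1.5 = 3.6.
E[X²] = 0.5·35.75 + 0.166667·6.51 + 0.333333·3.5 = 20.1267.
Var(X) = E[X²] − (E[X])² = 20.1267 − 12.96 = 7.16667.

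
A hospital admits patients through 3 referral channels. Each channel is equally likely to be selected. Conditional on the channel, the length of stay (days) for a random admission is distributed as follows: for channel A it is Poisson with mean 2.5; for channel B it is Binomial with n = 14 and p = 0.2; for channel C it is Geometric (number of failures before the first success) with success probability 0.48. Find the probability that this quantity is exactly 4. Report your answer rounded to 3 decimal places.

Conditional on each channel, P(X = 4): A: 0.133602; B: 0.17197; C: 0.0350958.
By total probability, P(X = 4) = 0.333333·0.133602 + 0.333333·0.17197 + 0.333333·0.0350958 = 0.113556.

0.114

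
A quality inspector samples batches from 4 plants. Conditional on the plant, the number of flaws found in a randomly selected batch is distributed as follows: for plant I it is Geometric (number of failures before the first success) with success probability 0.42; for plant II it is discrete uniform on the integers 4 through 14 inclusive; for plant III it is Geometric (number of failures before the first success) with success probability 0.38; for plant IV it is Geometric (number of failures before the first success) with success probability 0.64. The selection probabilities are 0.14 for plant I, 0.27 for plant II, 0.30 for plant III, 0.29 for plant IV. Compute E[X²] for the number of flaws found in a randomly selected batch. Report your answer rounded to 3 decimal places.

27.731

For each component E[X²] = Var + (mean)², giving I: 5.19501; II: 91; III: 6.95568; IV: 1.19531.
Overall E[X²] = 0.14·5.19501 + 0.27·91 + 0.3·6.95568 + 0.29·1.19531 = 27.7306.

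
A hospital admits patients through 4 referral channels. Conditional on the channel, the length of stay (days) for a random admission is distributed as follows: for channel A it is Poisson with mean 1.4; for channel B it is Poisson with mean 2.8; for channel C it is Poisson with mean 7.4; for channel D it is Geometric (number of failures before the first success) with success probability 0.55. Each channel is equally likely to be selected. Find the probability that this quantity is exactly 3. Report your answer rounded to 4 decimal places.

0.1067

Conditional on each channel, P(X = 3): A: 0.112777; B: 0.222484; C: 0.0412824; D: 0.0501187.
By total probability, P(X = 3) = 0.25·0.112777 + 0.25·0.222484 + 0.25·0.0412824 + 0.25·0.0501187 = 0.106665.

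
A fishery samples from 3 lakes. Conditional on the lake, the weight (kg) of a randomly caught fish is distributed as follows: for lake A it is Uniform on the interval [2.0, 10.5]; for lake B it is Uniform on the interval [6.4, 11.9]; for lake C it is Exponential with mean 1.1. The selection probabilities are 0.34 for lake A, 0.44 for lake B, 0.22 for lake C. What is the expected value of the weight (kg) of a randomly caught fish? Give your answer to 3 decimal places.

Component means — A: 6.25; B: 9.15; C: 1.1.
E[X] = 0.34·6.25 + 0.44·9.15 + 0.22·1.1 = 6.393.

6.393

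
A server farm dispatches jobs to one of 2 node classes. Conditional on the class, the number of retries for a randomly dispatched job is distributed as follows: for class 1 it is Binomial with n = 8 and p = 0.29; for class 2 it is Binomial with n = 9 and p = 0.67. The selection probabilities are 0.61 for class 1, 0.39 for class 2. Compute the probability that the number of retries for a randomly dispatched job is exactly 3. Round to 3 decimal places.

0.163

Conditional on each class, P(X = 3): 1: 0.246419; 2: 0.0326278.
By total probability, P(X = 3) = 0.61·0.246419 + 0.39·0.0326278 = 0.16304.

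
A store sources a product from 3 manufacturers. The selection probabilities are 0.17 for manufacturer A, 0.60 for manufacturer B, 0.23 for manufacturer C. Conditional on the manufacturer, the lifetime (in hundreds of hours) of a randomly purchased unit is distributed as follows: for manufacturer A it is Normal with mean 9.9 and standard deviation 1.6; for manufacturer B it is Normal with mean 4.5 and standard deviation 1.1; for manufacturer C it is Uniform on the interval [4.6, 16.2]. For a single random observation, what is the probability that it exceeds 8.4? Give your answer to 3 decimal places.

Conditional on each manufacturer, P(X > 8.4): A: 0.825749; B: 0.000195968; C: 0.672414.
By total probability, P(X > 8.4) = 0.17·0.825749 + 0.6·0.000195968 + 0.23·0.672414 = 0.29515.

0.295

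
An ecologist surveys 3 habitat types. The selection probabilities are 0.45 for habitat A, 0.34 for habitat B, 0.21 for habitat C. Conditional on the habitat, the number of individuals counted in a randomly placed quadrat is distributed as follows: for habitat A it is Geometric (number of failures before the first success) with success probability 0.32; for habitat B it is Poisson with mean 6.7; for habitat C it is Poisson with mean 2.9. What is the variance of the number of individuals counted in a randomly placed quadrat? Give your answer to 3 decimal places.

Per component, A: μ=2.125, E[X²]=11.1562; B: μ=6.7, E[X²]=51.59; C: μ=2.9, E[X²]=11.31.
E[X] = 0.45·2.125 + 0.34·6.7 + 0.21·2.9 = 3.84325.
E[X²] = 0.45·11.1562 + 0.34·51.59 + 0.21·11.31 = 24.936.
Var(X) = E[X²] − (E[X])² = 24.936 − 14.7706 = 10.1654.

10.165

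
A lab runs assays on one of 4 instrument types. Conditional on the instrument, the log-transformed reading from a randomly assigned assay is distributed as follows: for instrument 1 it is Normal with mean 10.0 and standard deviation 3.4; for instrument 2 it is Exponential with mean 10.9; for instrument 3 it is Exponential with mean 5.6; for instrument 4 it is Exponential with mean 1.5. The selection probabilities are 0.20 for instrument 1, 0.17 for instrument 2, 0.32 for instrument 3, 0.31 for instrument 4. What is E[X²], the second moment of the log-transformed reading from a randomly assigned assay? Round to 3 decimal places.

For each component E[X²] = Var + (mean)², giving 1: 111.56; 2: 237.62; 3: 62.72; 4: 4.5.
Overall E[X²] = 0.2·111.56 + 0.17·237.62 + 0.32·62.72 + 0.31·4.5 = 84.1728.

84.173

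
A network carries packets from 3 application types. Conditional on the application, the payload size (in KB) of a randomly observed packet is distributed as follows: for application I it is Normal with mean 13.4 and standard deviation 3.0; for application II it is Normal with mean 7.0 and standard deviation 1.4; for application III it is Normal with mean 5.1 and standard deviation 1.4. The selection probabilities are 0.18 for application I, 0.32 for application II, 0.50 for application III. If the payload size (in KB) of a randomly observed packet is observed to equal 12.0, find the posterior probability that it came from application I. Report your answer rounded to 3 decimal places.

Likelihoods f(12.0 | ·): I: 0.119261; II: 0.000484225; III: 1.5139e-06.
Posterior ∝ prior × likelihood. Numerator for I: 0.18·0.119261 = 0.021467.
Normalizing constant: 0.18·0.119261 + 0.32·0.000484225 + 0.5·1.5139e-06 = 0.0216227.
P(I | observation) = 0.021467 / 0.0216227 = 0.992799.

0.993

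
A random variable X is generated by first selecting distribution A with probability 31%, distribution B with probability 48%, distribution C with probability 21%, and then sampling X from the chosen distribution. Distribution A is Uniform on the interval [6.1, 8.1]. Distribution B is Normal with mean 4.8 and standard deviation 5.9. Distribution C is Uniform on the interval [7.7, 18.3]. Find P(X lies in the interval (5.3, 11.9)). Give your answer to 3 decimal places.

0.562

Conditional on each component, P(5.3 < X < 11.9): A: 1; B: 0.351819; C: 0.396226.
By total probability, P(5.3 < X < 11.9) = 0.31·1 + 0.48·0.351819 + 0.21·0.396226 = 0.562081.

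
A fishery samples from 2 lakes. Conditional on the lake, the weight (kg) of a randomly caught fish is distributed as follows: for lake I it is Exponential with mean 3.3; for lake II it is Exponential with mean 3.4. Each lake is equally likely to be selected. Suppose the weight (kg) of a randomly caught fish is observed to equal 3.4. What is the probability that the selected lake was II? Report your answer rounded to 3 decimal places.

Likelihoods f(3.4 | ·): I: 0.108151; II: 0.1082.
Posterior ∝ prior × likelihood. Numerator for II: 0.5·0.1082 = 0.0540999.
Normalizing constant: 0.5·0.108151 + 0.5·0.1082 = 0.108175.
P(II | observation) = 0.0540999 / 0.108175 = 0.500113.

0.500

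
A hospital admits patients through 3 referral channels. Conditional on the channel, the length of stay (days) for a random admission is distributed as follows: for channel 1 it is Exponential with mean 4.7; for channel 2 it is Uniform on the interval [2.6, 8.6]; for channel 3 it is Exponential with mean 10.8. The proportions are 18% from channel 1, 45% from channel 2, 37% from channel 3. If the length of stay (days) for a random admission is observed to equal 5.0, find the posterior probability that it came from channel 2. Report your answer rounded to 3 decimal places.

0.683

Likelihoods f(5.0 | ·): 1: 0.0734322; 2: 0.166667; 3: 0.0582793.
Posterior ∝ prior × likelihood. Numerator for 2: 0.45·0.166667 = 0.075.
Normalizing constant: 0.18·0.0734322 + 0.45·0.166667 + 0.37·0.0582793 = 0.109781.
P(2 | observation) = 0.075 / 0.109781 = 0.683178.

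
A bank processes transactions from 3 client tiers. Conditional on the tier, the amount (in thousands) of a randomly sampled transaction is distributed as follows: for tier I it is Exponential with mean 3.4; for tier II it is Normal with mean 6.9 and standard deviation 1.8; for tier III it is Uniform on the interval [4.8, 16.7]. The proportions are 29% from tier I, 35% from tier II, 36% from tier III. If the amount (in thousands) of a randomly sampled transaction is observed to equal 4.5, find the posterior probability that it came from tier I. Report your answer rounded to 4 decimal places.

Likelihoods f(4.5 | ·): I: 0.0782924; II: 0.0911167; III: 0.
Posterior ∝ prior × likelihood. Numerator for I: 0.29·0.0782924 = 0.0227048.
Normalizing constant: 0.29·0.0782924 + 0.35·0.0911167 + 0.36·0 = 0.0545956.
P(I | observation) = 0.0227048 / 0.0545956 = 0.415872.

0.4159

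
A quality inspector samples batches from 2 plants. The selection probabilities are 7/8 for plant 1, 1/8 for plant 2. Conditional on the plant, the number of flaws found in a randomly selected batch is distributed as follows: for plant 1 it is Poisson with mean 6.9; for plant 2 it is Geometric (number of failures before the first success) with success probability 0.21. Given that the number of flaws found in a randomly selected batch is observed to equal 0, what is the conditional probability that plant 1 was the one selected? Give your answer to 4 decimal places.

Likelihoods P(X=0 | ·): 1: 0.00100779; 2: 0.21.
Posterior ∝ prior × likelihood. Numerator for 1: 0.875·0.00100779 = 0.000881812.
Normalizing constant: 0.875·0.00100779 + 0.125·0.21 = 0.0271318.
P(1 | observation) = 0.000881812 / 0.0271318 = 0.032501.

0.0325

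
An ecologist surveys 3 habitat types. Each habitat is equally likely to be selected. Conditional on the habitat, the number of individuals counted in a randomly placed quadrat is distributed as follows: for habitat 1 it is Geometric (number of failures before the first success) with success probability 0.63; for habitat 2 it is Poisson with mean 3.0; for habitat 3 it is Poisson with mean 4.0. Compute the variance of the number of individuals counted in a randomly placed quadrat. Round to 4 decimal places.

Per component, 1: μ=0.587302, E[X²]=1.27715; 2: μ=3, E[X²]=12; 3: μ=4, E[X²]=20.
E[X] = 0.333333·0.587302 + 0.333333·3 + 0.333333·4 = 2.5291.
E[X²] = 0.333333·1.27715 + 0.333333·12 + 0.333333·20 = 11.0924.
Var(X) = E[X²] − (E[X])² = 11.0924 − 6.39635 = 4.69603.

4.6960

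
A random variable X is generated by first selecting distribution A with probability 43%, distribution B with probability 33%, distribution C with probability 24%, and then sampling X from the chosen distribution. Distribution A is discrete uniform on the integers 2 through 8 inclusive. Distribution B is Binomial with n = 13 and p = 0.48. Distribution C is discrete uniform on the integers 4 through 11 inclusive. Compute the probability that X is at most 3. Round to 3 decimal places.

0.143

Conditional on each component, P(X ≤ 3): A: 0.285714; B: 0.0618728; C: 0.
By total probability, P(X ≤ 3) = 0.43·0.285714 + 0.33·0.0618728 + 0.24·0 = 0.143275.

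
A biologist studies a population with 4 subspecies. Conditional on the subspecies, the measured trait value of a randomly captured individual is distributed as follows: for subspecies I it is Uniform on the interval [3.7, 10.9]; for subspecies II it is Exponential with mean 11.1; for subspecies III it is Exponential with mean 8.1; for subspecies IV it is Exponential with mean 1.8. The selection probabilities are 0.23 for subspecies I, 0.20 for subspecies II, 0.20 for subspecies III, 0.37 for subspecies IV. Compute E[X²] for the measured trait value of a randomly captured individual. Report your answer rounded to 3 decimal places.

91.176

For each component E[X²] = Var + (mean)², giving I: 57.61; II: 246.42; III: 131.22; IV: 6.48.
Overall E[X²] = 0.23·57.61 + 0.2·246.42 + 0.2·131.22 + 0.37·6.48 = 91.1759.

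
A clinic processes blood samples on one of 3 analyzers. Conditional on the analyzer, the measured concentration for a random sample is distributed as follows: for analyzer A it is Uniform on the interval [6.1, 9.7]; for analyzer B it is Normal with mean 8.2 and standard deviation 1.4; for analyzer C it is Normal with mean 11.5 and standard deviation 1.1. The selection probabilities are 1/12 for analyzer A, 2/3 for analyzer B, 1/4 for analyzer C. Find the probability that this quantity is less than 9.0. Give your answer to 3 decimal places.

0.547

Conditional on each analyzer, P(X < 9.0): A: 0.805556; B: 0.716145; C: 0.0115213.
By total probability, P(X < 9.0) = 0.0833333·0.805556 + 0.666667·0.716145 + 0.25·0.0115213 = 0.54744.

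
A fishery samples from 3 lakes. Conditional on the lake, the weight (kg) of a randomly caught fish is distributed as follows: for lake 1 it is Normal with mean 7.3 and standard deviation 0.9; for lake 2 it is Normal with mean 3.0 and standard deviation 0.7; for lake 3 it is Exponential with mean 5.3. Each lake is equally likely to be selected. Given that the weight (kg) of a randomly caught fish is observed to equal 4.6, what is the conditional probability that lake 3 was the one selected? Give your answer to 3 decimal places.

Likelihoods f(4.6 | ·): 1: 0.00492428; 2: 0.0418147; 3: 0.0792117.
Posterior ∝ prior × likelihood. Numerator for 3: 0.333333·0.0792117 = 0.0264039.
Normalizing constant: 0.333333·0.00492428 + 0.333333·0.0418147 + 0.333333·0.0792117 = 0.0419835.
P(3 | observation) = 0.0264039 / 0.0419835 = 0.628911.

0.629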